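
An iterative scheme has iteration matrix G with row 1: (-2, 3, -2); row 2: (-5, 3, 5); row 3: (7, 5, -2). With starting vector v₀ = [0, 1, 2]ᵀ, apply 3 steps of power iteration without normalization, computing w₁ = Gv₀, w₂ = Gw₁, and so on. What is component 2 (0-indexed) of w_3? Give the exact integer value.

406

w1 = Gv₀ = ((-2)·0 + 3·1 + (-2)·2; (-5)·0 + 3·1 + 5·2; 7·0 + 5·1 + (-2)·2) = (-1, 13, 1)
w2 = Gw1 = ((-2)·(-1) + 3·13 + (-2)·1; (-5)·(-1) + 3·13 + 5·1; 7·(-1) + 5·13 + (-2)·1) = (39, 49, 56)
w3 = Gw2 = (-43, 232, 406)
The requested component of w3 is 406.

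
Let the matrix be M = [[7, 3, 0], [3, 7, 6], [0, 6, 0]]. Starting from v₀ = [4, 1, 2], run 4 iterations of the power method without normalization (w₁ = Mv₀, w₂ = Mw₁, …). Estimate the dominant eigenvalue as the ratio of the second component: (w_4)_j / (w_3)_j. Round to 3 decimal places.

w1 = Mv₀ = (31, 31, 6)
w2 = Mw1 = (310, 346, 186)
w3 = Mw2 = (3208, 4468, 2076)
w4 = Mw3 = (35860, 53356, 26808)
Ratio at component: 53356 / 4468 = 11.942

λ ≈ 11.942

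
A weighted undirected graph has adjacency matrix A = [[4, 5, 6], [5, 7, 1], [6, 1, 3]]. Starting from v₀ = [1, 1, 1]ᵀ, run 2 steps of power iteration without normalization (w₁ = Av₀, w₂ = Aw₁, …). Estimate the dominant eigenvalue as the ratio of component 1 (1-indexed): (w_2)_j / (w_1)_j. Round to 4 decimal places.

w1 = Av₀ = (15, 13, 10)
w2 = Aw1 = (185, 176, 133)
Ratio at component: 185 / 15 = 12.3333

12.3333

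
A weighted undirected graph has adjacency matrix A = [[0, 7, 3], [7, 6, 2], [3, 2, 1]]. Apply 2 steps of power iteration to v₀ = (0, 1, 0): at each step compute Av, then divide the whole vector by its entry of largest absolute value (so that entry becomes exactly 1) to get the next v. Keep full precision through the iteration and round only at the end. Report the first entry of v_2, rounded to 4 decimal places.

0.5393

Av0 = (7.00000, 6.00000, 2.00000); divide by 7.00000 → v1 = (1.00000, 0.85714, 0.28571)
Av1 = (6.85714, 12.71429, 5.00000); divide by 12.71429 → v2 = (0.53933, 1.00000, 0.39326)
Requested entry of v2: 48/89 = 0.5393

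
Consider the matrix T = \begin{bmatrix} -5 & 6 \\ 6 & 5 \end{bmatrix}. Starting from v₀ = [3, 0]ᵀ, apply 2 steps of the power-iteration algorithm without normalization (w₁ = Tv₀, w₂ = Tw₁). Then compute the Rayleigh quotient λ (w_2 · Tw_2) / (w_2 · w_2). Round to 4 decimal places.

w1 = Tv₀ = (-15, 18)
w2 = Tw1 = (183, 0)
Tw2 = (-915, 1098)
w2·Tw2 = 183·(-915) + 0·1098 = -167445; w2·w2 = 183·183 + 0·0 = 33489
λ ≈ -167445/33489 = -5.0000

λ ≈ -5.0000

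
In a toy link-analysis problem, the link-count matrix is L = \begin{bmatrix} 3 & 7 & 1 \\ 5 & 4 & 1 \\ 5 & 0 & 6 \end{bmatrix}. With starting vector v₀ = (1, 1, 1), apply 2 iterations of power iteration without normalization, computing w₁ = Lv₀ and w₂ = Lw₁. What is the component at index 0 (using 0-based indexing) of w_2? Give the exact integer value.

114

w1 = Lv₀ = (3·1 + 7·1 + 1·1; 5·1 + 4·1 + 1·1; 5·1 + 0·1 + 6·1) = (11, 10, 11)
w2 = Lw1 = (3·11 + 7·10 + 1·11; 5·11 + 4·10 + 1·11; 5·11 + 0·10 + 6·11) = (114, 106, 121)
The requested component of w2 is 114.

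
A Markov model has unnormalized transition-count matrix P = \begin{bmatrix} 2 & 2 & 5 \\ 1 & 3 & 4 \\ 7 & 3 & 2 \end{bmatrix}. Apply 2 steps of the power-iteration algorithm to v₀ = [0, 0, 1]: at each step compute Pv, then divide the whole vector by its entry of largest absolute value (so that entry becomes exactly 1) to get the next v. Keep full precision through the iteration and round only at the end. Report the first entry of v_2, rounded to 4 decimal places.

0.5490

Pv0 = (5.00000, 4.00000, 2.00000); divide by 5.00000 → v1 = (1.00000, 0.80000, 0.40000)
Pv1 = (5.60000, 5.00000, 10.20000); divide by 10.20000 → v2 = (0.54902, 0.49020, 1.00000)
Requested entry of v2: 28/51 = 0.5490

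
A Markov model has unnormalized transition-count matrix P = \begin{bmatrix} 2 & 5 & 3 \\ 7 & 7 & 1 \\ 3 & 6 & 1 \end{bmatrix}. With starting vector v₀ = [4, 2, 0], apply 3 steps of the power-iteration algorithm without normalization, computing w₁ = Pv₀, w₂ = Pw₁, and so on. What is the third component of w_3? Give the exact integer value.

w1 = Pv₀ = (2·4 + 5·2 + 3·0; 7·4 + 7·2 + 1·0; 3·4 + 6·2 + 1·0) = (18, 42, 24)
w2 = Pw1 = (2·18 + 5·42 + 3·24; 7·18 + 7·42 + 1·24; 3·18 + 6·42 + 1·24) = (318, 444, 330)
w3 = Pw2 = (3846, 5664, 3948)
The requested component of w3 is 3948.

3948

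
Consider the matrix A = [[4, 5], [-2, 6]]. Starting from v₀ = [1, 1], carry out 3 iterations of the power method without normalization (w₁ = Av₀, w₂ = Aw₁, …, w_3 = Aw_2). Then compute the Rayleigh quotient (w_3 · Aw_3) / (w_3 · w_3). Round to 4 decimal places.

λ ≈ 3.3405

w1 = Av₀ = (4·1 + 5·1; (-2)·1 + 6·1) = (9, 4)
w2 = Aw1 = (4·9 + 5·4; (-2)·9 + 6·4) = (56, 6)
w3 = Aw2 = (254, -76)
Aw3 = (636, -964)
w3·Aw3 = 254·636 + (-76)·(-964) = 234808; w3·w3 = 254·254 + (-76)·(-76) = 70292
λ ≈ 234808/70292 = 3.3405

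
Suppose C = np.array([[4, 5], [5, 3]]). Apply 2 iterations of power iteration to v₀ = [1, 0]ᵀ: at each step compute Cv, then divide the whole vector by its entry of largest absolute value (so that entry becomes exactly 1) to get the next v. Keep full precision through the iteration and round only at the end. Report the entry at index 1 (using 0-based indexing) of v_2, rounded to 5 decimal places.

0.85366

Cv0 = (4.000000, 5.000000); divide by 5.000000 → v1 = (0.800000, 1.000000)
Cv1 = (8.200000, 7.000000); divide by 8.200000 → v2 = (1.000000, 0.853659)
Requested entry of v2: 35/41 = 0.85366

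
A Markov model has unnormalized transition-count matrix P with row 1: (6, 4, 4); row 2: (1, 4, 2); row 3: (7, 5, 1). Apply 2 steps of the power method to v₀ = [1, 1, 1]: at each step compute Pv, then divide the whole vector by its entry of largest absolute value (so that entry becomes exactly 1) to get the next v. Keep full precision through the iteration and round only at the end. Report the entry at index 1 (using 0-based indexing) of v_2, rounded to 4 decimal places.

Pv0 = (14.00000, 7.00000, 13.00000); divide by 14.00000 → v1 = (1.00000, 0.50000, 0.92857)
Pv1 = (11.71429, 4.85714, 10.42857); divide by 11.71429 → v2 = (1.00000, 0.41463, 0.89024)
Requested entry of v2: 68/164 = 0.4146

0.4146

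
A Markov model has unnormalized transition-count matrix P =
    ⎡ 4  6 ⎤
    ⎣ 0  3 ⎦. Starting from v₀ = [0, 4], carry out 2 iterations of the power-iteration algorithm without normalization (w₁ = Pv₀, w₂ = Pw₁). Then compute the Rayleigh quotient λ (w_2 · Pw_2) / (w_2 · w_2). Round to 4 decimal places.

w1 = Pv₀ = (4·0 + 6·4; 0·0 + 3·4) = (24, 12)
w2 = Pw1 = (4·24 + 6·12; 0·24 + 3·12) = (168, 36)
Pw2 = (888, 108)
w2·Pw2 = 168·888 + 36·108 = 153072; w2·w2 = 168·168 + 36·36 = 29520
λ ≈ 153072/29520 = 5.1854

λ ≈ 5.1854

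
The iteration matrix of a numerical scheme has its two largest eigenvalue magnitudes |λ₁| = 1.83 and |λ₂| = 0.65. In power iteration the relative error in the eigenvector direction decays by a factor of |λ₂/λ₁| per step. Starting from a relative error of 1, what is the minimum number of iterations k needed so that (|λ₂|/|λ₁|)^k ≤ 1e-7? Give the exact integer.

|λ₂/λ₁| = 0.65/1.83 = 0.35519
Need k ≥ ln(1e-7) / ln(0.35519) = -16.1181 / -1.0351 ≈ 15.572
Smallest integer k satisfying the bound: 16

16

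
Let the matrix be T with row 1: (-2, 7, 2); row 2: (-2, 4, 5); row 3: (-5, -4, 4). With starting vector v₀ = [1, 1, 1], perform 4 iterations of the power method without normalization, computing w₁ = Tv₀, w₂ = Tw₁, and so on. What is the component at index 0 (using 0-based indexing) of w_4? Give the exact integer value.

w1 = Tv₀ = ((-2)·1 + 7·1 + 2·1; (-2)·1 + 4·1 + 5·1; (-5)·1 + (-4)·1 + 4·1) = (7, 7, -5)
w2 = Tw1 = ((-2)·7 + 7·7 + 2·(-5); (-2)·7 + 4·7 + 5·(-5); (-5)·7 + (-4)·7 + 4·(-5)) = (25, -11, -83)
w3 = Tw2 = (-293, -509, -413)
w4 = Tw3 = (-3803, -3515, 1849)
The requested component of w4 is -3803.

-3803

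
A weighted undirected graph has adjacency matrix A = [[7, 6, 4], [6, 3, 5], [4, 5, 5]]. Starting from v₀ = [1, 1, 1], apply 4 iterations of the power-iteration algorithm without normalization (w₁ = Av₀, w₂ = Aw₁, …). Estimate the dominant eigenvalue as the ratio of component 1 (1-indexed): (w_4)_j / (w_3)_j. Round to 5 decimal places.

λ ≈ 15.14457

w1 = Av₀ = (17, 14, 14)
w2 = Aw1 = (259, 214, 208)
w3 = Aw2 = (3929, 3236, 3146)
w4 = Aw3 = (59503, 49012, 47626)
Ratio at component: 59503 / 3929 = 15.14457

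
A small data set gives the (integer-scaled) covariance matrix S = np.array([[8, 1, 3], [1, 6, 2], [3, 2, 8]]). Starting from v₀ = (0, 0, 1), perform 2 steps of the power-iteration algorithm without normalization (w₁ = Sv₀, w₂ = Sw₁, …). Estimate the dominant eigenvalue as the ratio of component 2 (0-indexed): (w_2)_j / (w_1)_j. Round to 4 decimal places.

w1 = Sv₀ = (3, 2, 8)
w2 = Sw1 = (50, 31, 77)
Ratio at component: 77 / 8 = 9.6250

9.6250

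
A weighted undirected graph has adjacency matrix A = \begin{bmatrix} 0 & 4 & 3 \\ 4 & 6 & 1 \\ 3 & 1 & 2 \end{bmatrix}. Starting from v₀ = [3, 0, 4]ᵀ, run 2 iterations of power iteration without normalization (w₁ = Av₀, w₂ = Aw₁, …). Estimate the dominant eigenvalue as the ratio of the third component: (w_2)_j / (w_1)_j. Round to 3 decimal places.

5.059

w1 = Av₀ = (0·3 + 4·0 + 3·4; 4·3 + 6·0 + 1·4; 3·3 + 1·0 + 2·4) = (12, 16, 17)
w2 = Aw1 = (0·12 + 4·16 + 3·17; 4·12 + 6·16 + 1·17; 3·12 + 1·16 + 2·17) = (115, 161, 86)
Ratio at component: 86 / 17 = 5.059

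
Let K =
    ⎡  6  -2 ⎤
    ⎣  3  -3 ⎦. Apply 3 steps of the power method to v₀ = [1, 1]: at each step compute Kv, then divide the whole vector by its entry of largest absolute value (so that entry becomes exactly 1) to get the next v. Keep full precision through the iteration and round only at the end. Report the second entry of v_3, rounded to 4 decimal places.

Kv0 = (4.00000, 0.00000); divide by 4.00000 → v1 = (1.00000, 0.00000)
Kv1 = (6.00000, 3.00000); divide by 6.00000 → v2 = (1.00000, 0.50000)
Kv2 = (5.00000, 1.50000); divide by 5.00000 → v3 = (1.00000, 0.30000)
Requested entry of v3: 36/120 = 0.3000

0.3000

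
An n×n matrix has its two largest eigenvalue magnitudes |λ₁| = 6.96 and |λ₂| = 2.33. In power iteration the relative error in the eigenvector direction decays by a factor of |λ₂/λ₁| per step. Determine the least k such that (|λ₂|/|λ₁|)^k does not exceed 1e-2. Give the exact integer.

5

|λ₂/λ₁| = 2.33/6.96 = 0.33477
Need k ≥ ln(1e-2) / ln(0.33477) = -4.6052 / -1.0943 ≈ 4.208
Smallest integer k satisfying the bound: 5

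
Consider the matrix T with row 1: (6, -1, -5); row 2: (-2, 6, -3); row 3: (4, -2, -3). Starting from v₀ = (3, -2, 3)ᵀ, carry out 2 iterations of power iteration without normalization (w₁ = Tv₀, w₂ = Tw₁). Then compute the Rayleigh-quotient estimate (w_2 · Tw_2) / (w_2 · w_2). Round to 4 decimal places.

w1 = Tv₀ = (6·3 + (-1)·(-2) + (-5)·3; (-2)·3 + 6·(-2) + (-3)·3; 4·3 + (-2)·(-2) + (-3)·3) = (5, -27, 7)
w2 = Tw1 = (6·5 + (-1)·(-27) + (-5)·7; (-2)·5 + 6·(-27) + (-3)·7; 4·5 + (-2)·(-27) + (-3)·7) = (22, -193, 53)
Tw2 = (60, -1361, 315)
w2·Tw2 = 22·60 + (-193)·(-1361) + 53·315 = 280688; w2·w2 = 22·22 + (-193)·(-193) + 53·53 = 40542
λ ≈ 280688/40542 = 6.9234

6.9234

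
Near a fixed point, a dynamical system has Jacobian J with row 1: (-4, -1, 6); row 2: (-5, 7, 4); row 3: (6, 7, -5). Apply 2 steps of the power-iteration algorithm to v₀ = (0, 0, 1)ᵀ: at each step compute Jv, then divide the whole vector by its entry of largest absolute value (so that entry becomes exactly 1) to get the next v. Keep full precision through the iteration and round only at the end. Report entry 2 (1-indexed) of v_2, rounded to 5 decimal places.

-0.24719

Jv0 = (6.000000, 4.000000, -5.000000); divide by 6.000000 → v1 = (1.000000, 0.666667, -0.833333)
Jv1 = (-9.666667, -3.666667, 14.833333); divide by 14.833333 → v2 = (-0.651685, -0.247191, 1.000000)
Requested entry of v2: -22/89 = -0.24719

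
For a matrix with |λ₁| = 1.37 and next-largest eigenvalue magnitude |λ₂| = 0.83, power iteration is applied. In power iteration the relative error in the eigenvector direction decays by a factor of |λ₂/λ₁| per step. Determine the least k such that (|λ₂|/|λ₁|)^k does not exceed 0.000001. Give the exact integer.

|λ₂/λ₁| = 0.83/1.37 = 0.60584
Need k ≥ ln(0.000001) / ln(0.60584) = -13.8155 / -0.5011 ≈ 27.568
Smallest integer k satisfying the bound: 28

28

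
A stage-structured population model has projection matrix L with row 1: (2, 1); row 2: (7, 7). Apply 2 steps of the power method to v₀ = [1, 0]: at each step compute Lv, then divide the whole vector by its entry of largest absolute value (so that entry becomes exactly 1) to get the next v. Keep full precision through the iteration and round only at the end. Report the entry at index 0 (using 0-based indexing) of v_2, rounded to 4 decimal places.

0.1746

Lv0 = (2.00000, 7.00000); divide by 7.00000 → v1 = (0.28571, 1.00000)
Lv1 = (1.57143, 9.00000); divide by 9.00000 → v2 = (0.17460, 1.00000)
Requested entry of v2: 11/63 = 0.1746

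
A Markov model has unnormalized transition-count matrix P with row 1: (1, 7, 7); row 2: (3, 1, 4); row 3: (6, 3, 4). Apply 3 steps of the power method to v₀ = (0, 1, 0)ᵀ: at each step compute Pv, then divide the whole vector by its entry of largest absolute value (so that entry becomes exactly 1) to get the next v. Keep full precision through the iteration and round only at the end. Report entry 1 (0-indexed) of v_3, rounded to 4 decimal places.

0.5461

Pv0 = (7.00000, 1.00000, 3.00000); divide by 7.00000 → v1 = (1.00000, 0.14286, 0.42857)
Pv1 = (5.00000, 4.85714, 8.14286); divide by 8.14286 → v2 = (0.61404, 0.59649, 1.00000)
Pv2 = (11.78947, 6.43860, 9.47368); divide by 11.78947 → v3 = (1.00000, 0.54613, 0.80357)
Requested entry of v3: 367/672 = 0.5461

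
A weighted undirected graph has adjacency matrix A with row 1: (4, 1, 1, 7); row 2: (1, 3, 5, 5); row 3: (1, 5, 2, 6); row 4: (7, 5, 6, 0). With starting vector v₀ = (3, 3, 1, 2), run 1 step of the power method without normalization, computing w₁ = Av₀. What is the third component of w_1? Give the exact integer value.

32

w1 = Av₀ = (30, 27, 32, 42)
The requested component of w1 is 32.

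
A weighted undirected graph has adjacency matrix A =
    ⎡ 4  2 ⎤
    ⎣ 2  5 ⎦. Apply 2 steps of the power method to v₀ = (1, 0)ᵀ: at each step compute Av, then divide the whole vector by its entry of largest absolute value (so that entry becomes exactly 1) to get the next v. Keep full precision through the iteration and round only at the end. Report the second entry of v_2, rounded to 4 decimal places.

0.9000

Av0 = (4.00000, 2.00000); divide by 4.00000 → v1 = (1.00000, 0.50000)
Av1 = (5.00000, 4.50000); divide by 5.00000 → v2 = (1.00000, 0.90000)
Requested entry of v2: 18/20 = 0.9000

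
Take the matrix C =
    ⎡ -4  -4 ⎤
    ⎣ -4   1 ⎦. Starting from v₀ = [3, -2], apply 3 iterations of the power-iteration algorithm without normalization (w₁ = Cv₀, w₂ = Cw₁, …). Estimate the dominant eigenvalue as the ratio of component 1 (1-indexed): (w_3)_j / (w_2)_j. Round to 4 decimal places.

w1 = Cv₀ = (-4, -14)
w2 = Cw1 = (72, 2)
w3 = Cw2 = (-296, -286)
Ratio at component: -296 / 72 = -4.1111

λ ≈ -4.1111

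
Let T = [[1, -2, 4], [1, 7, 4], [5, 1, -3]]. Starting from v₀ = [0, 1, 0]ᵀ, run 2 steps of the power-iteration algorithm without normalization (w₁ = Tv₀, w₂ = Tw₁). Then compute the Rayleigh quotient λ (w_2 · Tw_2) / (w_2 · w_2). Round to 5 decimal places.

w1 = Tv₀ = (1·0 + (-2)·1 + 4·0; 1·0 + 7·1 + 4·0; 5·0 + 1·1 + (-3)·0) = (-2, 7, 1)
w2 = Tw1 = (1·(-2) + (-2)·7 + 4·1; 1·(-2) + 7·7 + 4·1; 5·(-2) + 1·7 + (-3)·1) = (-12, 51, -6)
Tw2 = (-138, 321, 9)
w2·Tw2 = (-12)·(-138) + 51·321 + (-6)·9 = 17973; w2·w2 = (-12)·(-12) + 51·51 + (-6)·(-6) = 2781
λ ≈ 17973/2781 = 6.46278

λ ≈ 6.46278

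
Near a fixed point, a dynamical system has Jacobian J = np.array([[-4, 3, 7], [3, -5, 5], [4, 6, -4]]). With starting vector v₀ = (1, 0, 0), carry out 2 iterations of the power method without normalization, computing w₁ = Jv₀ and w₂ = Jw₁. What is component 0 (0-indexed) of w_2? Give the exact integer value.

w1 = Jv₀ = (-4, 3, 4)
w2 = Jw1 = (53, -7, -14)
The requested component of w2 is 53.

53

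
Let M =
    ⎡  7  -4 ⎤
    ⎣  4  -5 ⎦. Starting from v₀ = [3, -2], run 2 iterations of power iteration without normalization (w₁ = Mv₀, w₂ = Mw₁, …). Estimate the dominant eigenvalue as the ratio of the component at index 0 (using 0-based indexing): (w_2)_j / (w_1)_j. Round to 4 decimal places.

λ ≈ 3.9655

w1 = Mv₀ = (29, 22)
w2 = Mw1 = (115, 6)
Ratio at component: 115 / 29 = 3.9655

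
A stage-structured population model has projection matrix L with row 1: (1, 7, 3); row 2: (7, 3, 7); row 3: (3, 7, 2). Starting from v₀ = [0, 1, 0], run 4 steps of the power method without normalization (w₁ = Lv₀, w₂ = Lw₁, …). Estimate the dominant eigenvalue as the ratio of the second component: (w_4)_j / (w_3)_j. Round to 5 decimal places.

16.08523

w1 = Lv₀ = (7, 3, 7)
w2 = Lw1 = (49, 107, 56)
w3 = Lw2 = (966, 1056, 1008)
w4 = Lw3 = (11382, 16986, 12306)
Ratio at component: 16986 / 1056 = 16.08523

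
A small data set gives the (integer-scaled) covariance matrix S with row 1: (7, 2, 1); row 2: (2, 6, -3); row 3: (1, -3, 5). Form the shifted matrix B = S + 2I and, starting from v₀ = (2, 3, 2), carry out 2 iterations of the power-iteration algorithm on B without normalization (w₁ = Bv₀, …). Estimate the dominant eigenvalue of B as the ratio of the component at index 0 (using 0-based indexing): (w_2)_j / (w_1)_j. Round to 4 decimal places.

B = S + 2I has rows (9, 2, 1); (2, 8, -3); (1, -3, 7)
w1 = Bv₀ = (26, 22, 7)
w2 = Bw1 = (285, 207, 9)
Ratio: 285/26 = 10.9615

10.9615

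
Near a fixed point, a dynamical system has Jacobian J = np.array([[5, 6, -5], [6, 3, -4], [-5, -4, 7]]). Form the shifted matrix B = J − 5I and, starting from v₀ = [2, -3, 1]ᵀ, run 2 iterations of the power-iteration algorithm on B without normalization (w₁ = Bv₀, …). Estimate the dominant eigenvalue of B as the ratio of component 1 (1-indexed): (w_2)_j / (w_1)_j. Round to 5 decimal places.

-2.78261

B = J − 5I has rows (0, 6, -5); (6, -2, -4); (-5, -4, 2)
w1 = Bv₀ = (-23, 14, 4)
w2 = Bw1 = (64, -182, 67)
Ratio: 64/-23 = -2.78261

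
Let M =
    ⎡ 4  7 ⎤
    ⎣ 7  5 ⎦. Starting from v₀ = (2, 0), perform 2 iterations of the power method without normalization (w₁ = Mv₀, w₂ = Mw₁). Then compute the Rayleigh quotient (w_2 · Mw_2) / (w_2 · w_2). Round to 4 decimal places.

w1 = Mv₀ = (4·2 + 7·0; 7·2 + 5·0) = (8, 14)
w2 = Mw1 = (4·8 + 7·14; 7·8 + 5·14) = (130, 126)
Mw2 = (1402, 1540)
w2·Mw2 = 130·1402 + 126·1540 = 376300; w2·w2 = 130·130 + 126·126 = 32776
λ ≈ 376300/32776 = 11.4810

11.4810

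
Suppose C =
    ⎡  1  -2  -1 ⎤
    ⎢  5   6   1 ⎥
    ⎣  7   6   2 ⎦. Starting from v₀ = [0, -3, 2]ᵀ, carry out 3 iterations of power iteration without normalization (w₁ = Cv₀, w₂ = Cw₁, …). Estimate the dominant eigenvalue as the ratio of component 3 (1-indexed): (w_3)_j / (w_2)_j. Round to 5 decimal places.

w1 = Cv₀ = (1·0 + (-2)·(-3) + (-1)·2; 5·0 + 6·(-3) + 1·2; 7·0 + 6·(-3) + 2·2) = (4, -16, -14)
w2 = Cw1 = (1·4 + (-2)·(-16) + (-1)·(-14); 5·4 + 6·(-16) + 1·(-14); 7·4 + 6·(-16) + 2·(-14)) = (50, -90, -96)
w3 = Cw2 = (326, -386, -382)
Ratio at component: -382 / -96 = 3.97917

λ ≈ 3.97917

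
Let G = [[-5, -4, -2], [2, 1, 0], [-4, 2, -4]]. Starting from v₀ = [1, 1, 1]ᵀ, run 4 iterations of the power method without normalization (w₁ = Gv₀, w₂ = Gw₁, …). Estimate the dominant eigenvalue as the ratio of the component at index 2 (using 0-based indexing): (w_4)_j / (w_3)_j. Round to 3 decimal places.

λ ≈ -6.834

w1 = Gv₀ = (-11, 3, -6)
w2 = Gw1 = (55, -19, 74)
w3 = Gw2 = (-347, 91, -554)
w4 = Gw3 = (2479, -603, 3786)
Ratio at component: 3786 / -554 = -6.834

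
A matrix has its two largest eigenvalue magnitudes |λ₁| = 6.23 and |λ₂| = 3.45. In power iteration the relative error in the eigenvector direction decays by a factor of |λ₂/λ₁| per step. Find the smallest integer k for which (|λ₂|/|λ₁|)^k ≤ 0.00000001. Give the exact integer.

|λ₂/λ₁| = 3.45/6.23 = 0.55377
Need k ≥ ln(0.00000001) / ln(0.55377) = -18.4207 / -0.5910 ≈ 31.169
Smallest integer k satisfying the bound: 32

32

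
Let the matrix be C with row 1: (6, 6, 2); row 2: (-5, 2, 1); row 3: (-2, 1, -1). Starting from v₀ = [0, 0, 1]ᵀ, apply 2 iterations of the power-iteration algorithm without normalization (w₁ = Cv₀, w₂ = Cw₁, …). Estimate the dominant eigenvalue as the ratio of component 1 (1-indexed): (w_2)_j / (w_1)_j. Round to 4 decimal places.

8.0000

w1 = Cv₀ = (6·0 + 6·0 + 2·1; (-5)·0 + 2·0 + 1·1; (-2)·0 + 1·0 + (-1)·1) = (2, 1, -1)
w2 = Cw1 = (6·2 + 6·1 + 2·(-1); (-5)·2 + 2·1 + 1·(-1); (-2)·2 + 1·1 + (-1)·(-1)) = (16, -9, -2)
Ratio at component: 16 / 2 = 8.0000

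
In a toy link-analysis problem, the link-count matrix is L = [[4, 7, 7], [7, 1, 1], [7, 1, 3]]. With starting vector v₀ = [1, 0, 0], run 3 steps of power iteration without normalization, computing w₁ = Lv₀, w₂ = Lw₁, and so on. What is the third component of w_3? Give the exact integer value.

1008

w1 = Lv₀ = (4, 7, 7)
w2 = Lw1 = (114, 42, 56)
w3 = Lw2 = (1142, 896, 1008)
The requested component of w3 is 1008.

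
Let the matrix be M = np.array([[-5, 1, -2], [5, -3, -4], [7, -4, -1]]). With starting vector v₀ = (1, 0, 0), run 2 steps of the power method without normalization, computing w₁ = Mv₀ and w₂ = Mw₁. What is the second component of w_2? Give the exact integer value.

-68

w1 = Mv₀ = (-5, 5, 7)
w2 = Mw1 = (16, -68, -62)
The requested component of w2 is -68.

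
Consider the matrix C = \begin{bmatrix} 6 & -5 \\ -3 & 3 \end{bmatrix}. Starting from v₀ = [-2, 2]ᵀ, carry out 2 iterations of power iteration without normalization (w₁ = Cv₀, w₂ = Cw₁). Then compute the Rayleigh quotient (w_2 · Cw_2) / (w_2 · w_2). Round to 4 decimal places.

w1 = Cv₀ = (-22, 12)
w2 = Cw1 = (-192, 102)
Cw2 = (-1662, 882)
w2·Cw2 = (-192)·(-1662) + 102·882 = 409068; w2·w2 = (-192)·(-192) + 102·102 = 47268
λ ≈ 409068/47268 = 8.6542

λ ≈ 8.6542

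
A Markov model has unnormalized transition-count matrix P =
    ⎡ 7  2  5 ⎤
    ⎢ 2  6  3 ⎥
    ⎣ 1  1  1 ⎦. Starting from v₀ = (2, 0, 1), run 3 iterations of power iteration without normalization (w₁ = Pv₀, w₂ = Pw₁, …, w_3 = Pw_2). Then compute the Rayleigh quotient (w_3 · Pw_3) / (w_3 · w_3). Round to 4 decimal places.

w1 = Pv₀ = (7·2 + 2·0 + 5·1; 2·2 + 6·0 + 3·1; 1·2 + 1·0 + 1·1) = (19, 7, 3)
w2 = Pw1 = (7·19 + 2·7 + 5·3; 2·19 + 6·7 + 3·3; 1·19 + 1·7 + 1·3) = (162, 89, 29)
w3 = Pw2 = (1457, 945, 280)
Pw3 = (13489, 9424, 2682)
w3·Pw3 = 1457·13489 + 945·9424 + 280·2682 = 29310113; w3·w3 = 1457·1457 + 945·945 + 280·280 = 3094274
λ ≈ 29310113/3094274 = 9.4724

9.4724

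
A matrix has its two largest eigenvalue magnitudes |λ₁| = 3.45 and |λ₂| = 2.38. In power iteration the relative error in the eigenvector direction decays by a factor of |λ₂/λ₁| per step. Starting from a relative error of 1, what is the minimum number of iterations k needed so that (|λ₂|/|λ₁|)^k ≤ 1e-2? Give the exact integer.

13

|λ₂/λ₁| = 2.38/3.45 = 0.68986
Need k ≥ ln(1e-2) / ln(0.68986) = -4.6052 / -0.3713 ≈ 12.404
Smallest integer k satisfying the bound: 13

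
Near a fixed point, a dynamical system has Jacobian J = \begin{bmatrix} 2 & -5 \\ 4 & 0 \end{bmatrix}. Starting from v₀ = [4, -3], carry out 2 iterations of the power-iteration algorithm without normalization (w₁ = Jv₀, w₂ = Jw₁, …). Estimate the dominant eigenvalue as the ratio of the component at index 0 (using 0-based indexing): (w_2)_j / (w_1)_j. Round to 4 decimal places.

-1.4783

w1 = Jv₀ = (23, 16)
w2 = Jw1 = (-34, 92)
Ratio at component: -34 / 23 = -1.4783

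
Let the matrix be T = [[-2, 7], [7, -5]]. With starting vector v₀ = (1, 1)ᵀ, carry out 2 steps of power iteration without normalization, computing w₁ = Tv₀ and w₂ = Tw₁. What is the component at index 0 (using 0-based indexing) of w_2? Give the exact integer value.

w1 = Tv₀ = ((-2)·1 + 7·1; 7·1 + (-5)·1) = (5, 2)
w2 = Tw1 = ((-2)·5 + 7·2; 7·5 + (-5)·2) = (4, 25)
The requested component of w2 is 4.

4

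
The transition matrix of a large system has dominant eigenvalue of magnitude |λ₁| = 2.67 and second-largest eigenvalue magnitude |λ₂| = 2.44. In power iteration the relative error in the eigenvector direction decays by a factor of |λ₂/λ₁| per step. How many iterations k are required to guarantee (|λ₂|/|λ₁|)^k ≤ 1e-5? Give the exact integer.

128

|λ₂/λ₁| = 2.44/2.67 = 0.91386
Need k ≥ ln(1e-5) / ln(0.91386) = -11.5129 / -0.0901 ≈ 127.807
Smallest integer k satisfying the bound: 128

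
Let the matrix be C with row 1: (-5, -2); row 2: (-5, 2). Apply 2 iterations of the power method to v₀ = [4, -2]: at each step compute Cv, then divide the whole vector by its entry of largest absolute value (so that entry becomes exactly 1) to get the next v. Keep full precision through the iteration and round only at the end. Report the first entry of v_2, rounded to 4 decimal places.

1.0000

Cv0 = (-16.00000, -24.00000); divide by -24.00000 → v1 = (0.66667, 1.00000)
Cv1 = (-5.33333, -1.33333); divide by -5.33333 → v2 = (1.00000, 0.25000)
Requested entry of v2: 128/128 = 1.0000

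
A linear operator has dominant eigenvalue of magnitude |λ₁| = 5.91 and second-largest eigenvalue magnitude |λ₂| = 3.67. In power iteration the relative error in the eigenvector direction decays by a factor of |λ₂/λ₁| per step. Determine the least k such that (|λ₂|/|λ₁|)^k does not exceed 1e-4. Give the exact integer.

20

|λ₂/λ₁| = 3.67/5.91 = 0.62098
Need k ≥ ln(1e-4) / ln(0.62098) = -9.2103 / -0.4765 ≈ 19.331
Smallest integer k satisfying the bound: 20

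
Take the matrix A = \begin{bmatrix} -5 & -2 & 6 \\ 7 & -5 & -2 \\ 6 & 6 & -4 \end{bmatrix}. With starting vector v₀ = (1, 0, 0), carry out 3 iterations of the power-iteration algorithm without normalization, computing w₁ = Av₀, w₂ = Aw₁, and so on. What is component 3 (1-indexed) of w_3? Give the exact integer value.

-162

w1 = Av₀ = (-5, 7, 6)
w2 = Aw1 = (47, -82, -12)
w3 = Aw2 = (-143, 763, -162)
The requested component of w3 is -162.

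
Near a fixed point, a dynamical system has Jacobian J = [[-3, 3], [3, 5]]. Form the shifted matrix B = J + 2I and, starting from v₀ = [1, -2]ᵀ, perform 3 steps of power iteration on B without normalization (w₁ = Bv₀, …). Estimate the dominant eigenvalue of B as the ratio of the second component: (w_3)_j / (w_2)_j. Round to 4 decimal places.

B = J + 2I has rows (-1, 3); (3, 7)
w1 = Bv₀ = (-7, -11)
w2 = Bw1 = (-26, -98)
w3 = Bw2 = (-268, -764)
Ratio: -764/-98 = 7.7959

7.7959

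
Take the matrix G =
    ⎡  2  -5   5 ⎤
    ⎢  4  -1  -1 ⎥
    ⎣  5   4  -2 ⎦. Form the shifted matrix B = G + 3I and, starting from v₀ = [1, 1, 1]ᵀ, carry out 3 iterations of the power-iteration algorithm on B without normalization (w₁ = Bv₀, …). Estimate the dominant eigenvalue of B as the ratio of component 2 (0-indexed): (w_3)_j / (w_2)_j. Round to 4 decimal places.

7.0000

B = G + 3I has rows (5, -5, 5); (4, 2, -1); (5, 4, 1)
w1 = Bv₀ = (5·1 + (-5)·1 + 5·1; 4·1 + 2·1 + (-1)·1; 5·1 + 4·1 + 1·1) = (5, 5, 10)
w2 = Bw1 = (5·5 + (-5)·5 + 5·10; 4·5 + 2·5 + (-1)·10; 5·5 + 4·5 + 1·10) = (50, 20, 55)
w3 = Bw2 = (425, 185, 385)
Ratio: 385/55 = 7.0000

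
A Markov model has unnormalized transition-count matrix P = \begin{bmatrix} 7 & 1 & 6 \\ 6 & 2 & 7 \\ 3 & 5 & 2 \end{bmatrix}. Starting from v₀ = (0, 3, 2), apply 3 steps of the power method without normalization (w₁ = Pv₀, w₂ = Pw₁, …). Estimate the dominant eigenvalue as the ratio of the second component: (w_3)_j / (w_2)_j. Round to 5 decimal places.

12.32319

w1 = Pv₀ = (7·0 + 1·3 + 6·2; 6·0 + 2·3 + 7·2; 3·0 + 5·3 + 2·2) = (15, 20, 19)
w2 = Pw1 = (7·15 + 1·20 + 6·19; 6·15 + 2·20 + 7·19; 3·15 + 5·20 + 2·19) = (239, 263, 183)
w3 = Pw2 = (3034, 3241, 2398)
Ratio at component: 3241 / 263 = 12.32319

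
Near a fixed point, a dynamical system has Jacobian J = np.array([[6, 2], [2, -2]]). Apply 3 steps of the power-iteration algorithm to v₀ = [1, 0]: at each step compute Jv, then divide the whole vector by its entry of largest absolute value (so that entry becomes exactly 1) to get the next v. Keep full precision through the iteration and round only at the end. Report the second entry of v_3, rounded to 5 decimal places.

0.25000

Jv0 = (6.000000, 2.000000); divide by 6.000000 → v1 = (1.000000, 0.333333)
Jv1 = (6.666667, 1.333333); divide by 6.666667 → v2 = (1.000000, 0.200000)
Jv2 = (6.400000, 1.600000); divide by 6.400000 → v3 = (1.000000, 0.250000)
Requested entry of v3: 64/256 = 0.25000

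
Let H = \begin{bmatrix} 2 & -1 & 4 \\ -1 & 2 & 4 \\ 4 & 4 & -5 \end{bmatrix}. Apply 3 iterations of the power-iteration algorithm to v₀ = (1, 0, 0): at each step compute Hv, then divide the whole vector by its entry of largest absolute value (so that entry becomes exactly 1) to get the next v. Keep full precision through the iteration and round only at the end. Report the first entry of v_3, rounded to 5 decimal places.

-0.16038

Hv0 = (2.000000, -1.000000, 4.000000); divide by 4.000000 → v1 = (0.500000, -0.250000, 1.000000)
Hv1 = (5.250000, 3.000000, -4.000000); divide by 5.250000 → v2 = (1.000000, 0.571429, -0.761905)
Hv2 = (-1.619048, -2.904762, 10.095238); divide by 10.095238 → v3 = (-0.160377, -0.287736, 1.000000)
Requested entry of v3: -34/212 = -0.16038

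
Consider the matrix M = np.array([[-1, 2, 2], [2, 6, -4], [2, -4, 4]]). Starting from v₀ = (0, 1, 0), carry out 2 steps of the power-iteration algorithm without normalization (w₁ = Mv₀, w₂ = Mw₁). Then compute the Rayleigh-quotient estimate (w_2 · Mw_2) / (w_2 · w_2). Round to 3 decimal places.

w1 = Mv₀ = (2, 6, -4)
w2 = Mw1 = (2, 56, -36)
Mw2 = (38, 484, -364)
w2·Mw2 = 2·38 + 56·484 + (-36)·(-364) = 40284; w2·w2 = 2·2 + 56·56 + (-36)·(-36) = 4436
λ ≈ 40284/4436 = 9.081

λ ≈ 9.081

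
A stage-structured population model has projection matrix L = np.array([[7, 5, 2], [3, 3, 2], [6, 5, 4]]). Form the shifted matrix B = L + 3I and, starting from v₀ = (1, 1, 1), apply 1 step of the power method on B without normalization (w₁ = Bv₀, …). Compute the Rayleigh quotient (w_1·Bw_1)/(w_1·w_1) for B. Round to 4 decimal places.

B = L + 3I has rows (10, 5, 2); (3, 6, 2); (6, 5, 7)
w1 = Bv₀ = (10·1 + 5·1 + 2·1; 3·1 + 6·1 + 2·1; 6·1 + 5·1 + 7·1) = (17, 11, 18)
Bw1 = (261, 153, 283)
w1·Bw1 = 11214; w1·w1 = 734; μ ≈ 11214/734 = 15.2779

15.2779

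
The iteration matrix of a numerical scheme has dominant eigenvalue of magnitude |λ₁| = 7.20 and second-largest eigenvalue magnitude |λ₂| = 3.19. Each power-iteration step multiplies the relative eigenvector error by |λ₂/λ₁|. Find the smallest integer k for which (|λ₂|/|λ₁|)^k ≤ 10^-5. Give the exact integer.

|λ₂/λ₁| = 3.19/7.20 = 0.44306
Need k ≥ ln(10^-5) / ln(0.44306) = -11.5129 / -0.8141 ≈ 14.143
Smallest integer k satisfying the bound: 15

15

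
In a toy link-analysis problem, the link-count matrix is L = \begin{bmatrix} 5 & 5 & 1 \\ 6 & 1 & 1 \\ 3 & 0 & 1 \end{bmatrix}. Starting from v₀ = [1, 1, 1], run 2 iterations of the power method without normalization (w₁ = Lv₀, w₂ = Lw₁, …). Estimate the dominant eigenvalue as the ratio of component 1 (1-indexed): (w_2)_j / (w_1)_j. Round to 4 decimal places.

w1 = Lv₀ = (5·1 + 5·1 + 1·1; 6·1 + 1·1 + 1·1; 3·1 + 0·1 + 1·1) = (11, 8, 4)
w2 = Lw1 = (5·11 + 5·8 + 1·4; 6·11 + 1·8 + 1·4; 3·11 + 0·8 + 1·4) = (99, 78, 37)
Ratio at component: 99 / 11 = 9.0000

9.0000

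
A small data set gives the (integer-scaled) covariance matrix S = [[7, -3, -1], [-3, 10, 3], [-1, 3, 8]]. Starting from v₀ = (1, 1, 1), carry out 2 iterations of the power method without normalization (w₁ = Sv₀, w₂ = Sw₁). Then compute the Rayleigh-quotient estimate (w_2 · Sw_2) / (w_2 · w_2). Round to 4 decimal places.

w1 = Sv₀ = (7·1 + (-3)·1 + (-1)·1; (-3)·1 + 10·1 + 3·1; (-1)·1 + 3·1 + 8·1) = (3, 10, 10)
w2 = Sw1 = (7·3 + (-3)·10 + (-1)·10; (-3)·3 + 10·10 + 3·10; (-1)·3 + 3·10 + 8·10) = (-19, 121, 107)
Sw2 = (-603, 1588, 1238)
w2·Sw2 = (-19)·(-603) + 121·1588 + 107·1238 = 336071; w2·w2 = (-19)·(-19) + 121·121 + 107·107 = 26451
λ ≈ 336071/26451 = 12.7054

12.7054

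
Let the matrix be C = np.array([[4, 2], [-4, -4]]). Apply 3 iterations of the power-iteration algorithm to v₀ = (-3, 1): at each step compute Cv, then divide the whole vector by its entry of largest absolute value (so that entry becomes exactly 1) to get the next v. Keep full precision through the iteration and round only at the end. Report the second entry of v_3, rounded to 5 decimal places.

Cv0 = (-10.000000, 8.000000); divide by -10.000000 → v1 = (1.000000, -0.800000)
Cv1 = (2.400000, -0.800000); divide by 2.400000 → v2 = (1.000000, -0.333333)
Cv2 = (3.333333, -2.666667); divide by 3.333333 → v3 = (1.000000, -0.800000)
Requested entry of v3: 64/-80 = -0.80000

-0.80000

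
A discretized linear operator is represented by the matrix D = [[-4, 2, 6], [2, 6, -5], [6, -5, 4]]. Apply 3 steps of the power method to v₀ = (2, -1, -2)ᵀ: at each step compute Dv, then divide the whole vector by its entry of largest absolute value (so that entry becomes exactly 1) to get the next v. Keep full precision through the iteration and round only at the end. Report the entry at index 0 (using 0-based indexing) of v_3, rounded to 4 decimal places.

Dv0 = (-22.00000, 8.00000, 9.00000); divide by -22.00000 → v1 = (1.00000, -0.36364, -0.40909)
Dv1 = (-7.18182, 1.86364, 6.18182); divide by -7.18182 → v2 = (1.00000, -0.25949, -0.86076)
Dv2 = (-9.68354, 4.74684, 3.85443); divide by -9.68354 → v3 = (1.00000, -0.49020, -0.39804)
Requested entry of v3: -1530/-1530 = 1.0000

1.0000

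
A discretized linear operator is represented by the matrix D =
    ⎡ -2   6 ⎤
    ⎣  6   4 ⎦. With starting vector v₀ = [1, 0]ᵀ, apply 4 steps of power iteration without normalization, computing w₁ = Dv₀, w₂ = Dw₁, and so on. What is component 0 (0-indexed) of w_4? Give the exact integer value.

w1 = Dv₀ = (-2, 6)
w2 = Dw1 = (40, 12)
w3 = Dw2 = (-8, 288)
w4 = Dw3 = (1744, 1104)
The requested component of w4 is 1744.

1744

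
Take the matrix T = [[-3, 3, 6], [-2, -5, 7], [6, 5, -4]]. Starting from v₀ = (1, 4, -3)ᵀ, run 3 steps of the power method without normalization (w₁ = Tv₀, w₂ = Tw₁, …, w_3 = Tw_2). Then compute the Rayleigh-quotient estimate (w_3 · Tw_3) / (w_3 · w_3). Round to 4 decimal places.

-11.5389

w1 = Tv₀ = (-9, -43, 38)
w2 = Tw1 = (126, 499, -421)
w3 = Tw2 = (-1407, -5694, 4935)
Tw3 = (16749, 65829, -56652)
w3·Tw3 = (-1407)·16749 + (-5694)·65829 + 4935·(-56652) = -677973789; w3·w3 = (-1407)·(-1407) + (-5694)·(-5694) + 4935·4935 = 58755510
λ ≈ -677973789/58755510 = -11.5389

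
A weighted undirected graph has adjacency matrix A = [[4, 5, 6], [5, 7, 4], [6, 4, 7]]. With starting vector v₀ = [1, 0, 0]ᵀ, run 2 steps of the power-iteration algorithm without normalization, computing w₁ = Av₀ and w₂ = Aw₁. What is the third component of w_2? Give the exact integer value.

86

w1 = Av₀ = (4, 5, 6)
w2 = Aw1 = (77, 79, 86)
The requested component of w2 is 86.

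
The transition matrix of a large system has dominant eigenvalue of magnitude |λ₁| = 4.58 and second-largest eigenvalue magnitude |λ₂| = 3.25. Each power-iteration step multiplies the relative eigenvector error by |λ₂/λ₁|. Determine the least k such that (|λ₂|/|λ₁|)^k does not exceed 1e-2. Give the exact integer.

14

|λ₂/λ₁| = 3.25/4.58 = 0.70961
Need k ≥ ln(1e-2) / ln(0.70961) = -4.6052 / -0.3430 ≈ 13.424
Smallest integer k satisfying the bound: 14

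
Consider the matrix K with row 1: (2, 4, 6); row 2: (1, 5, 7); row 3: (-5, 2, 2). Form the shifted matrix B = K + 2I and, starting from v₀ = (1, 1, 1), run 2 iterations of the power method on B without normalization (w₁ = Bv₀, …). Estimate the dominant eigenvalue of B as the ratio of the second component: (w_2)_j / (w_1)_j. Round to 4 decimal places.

B = K + 2I has rows (4, 4, 6); (1, 7, 7); (-5, 2, 4)
w1 = Bv₀ = (14, 15, 1)
w2 = Bw1 = (122, 126, -36)
Ratio: 126/15 = 8.4000

μ ≈ 8.4000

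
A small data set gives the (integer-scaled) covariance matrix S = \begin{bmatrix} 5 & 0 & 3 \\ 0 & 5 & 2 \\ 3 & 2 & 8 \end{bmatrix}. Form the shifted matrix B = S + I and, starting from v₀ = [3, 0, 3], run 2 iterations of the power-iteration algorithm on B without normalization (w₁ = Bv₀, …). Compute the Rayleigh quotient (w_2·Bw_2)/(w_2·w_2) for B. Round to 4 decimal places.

11.3292

B = S + I has rows (6, 0, 3); (0, 6, 2); (3, 2, 9)
w1 = Bv₀ = (27, 6, 36)
w2 = Bw1 = (270, 108, 417)
Bw2 = (2871, 1482, 4779)
w2·Bw2 = 2928069; w2·w2 = 258453; μ ≈ 2928069/258453 = 11.3292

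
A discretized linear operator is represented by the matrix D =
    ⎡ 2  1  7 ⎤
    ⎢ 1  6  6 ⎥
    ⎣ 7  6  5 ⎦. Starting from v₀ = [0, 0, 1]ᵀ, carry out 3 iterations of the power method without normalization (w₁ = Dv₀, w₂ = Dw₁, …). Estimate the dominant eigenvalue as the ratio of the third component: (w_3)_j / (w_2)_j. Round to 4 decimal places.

w1 = Dv₀ = (2·0 + 1·0 + 7·1; 1·0 + 6·0 + 6·1; 7·0 + 6·0 + 5·1) = (7, 6, 5)
w2 = Dw1 = (2·7 + 1·6 + 7·5; 1·7 + 6·6 + 6·5; 7·7 + 6·6 + 5·5) = (55, 73, 110)
w3 = Dw2 = (953, 1153, 1373)
Ratio at component: 1373 / 110 = 12.4818

12.4818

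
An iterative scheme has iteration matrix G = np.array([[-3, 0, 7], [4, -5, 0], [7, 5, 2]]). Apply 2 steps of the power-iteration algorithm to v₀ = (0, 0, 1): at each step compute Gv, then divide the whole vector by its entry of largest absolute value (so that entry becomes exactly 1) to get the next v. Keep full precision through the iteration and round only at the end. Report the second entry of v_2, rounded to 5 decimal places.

Gv0 = (7.000000, 0.000000, 2.000000); divide by 7.000000 → v1 = (1.000000, 0.000000, 0.285714)
Gv1 = (-1.000000, 4.000000, 7.571429); divide by 7.571429 → v2 = (-0.132075, 0.528302, 1.000000)
Requested entry of v2: 28/53 = 0.52830

0.52830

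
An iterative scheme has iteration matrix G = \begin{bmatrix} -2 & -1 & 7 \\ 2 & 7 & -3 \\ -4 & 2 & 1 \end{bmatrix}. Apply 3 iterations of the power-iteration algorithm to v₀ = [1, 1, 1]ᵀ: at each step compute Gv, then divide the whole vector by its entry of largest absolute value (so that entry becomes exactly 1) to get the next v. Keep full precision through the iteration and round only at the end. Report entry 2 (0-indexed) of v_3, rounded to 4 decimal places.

0.5378

Gv0 = (4.00000, 6.00000, -1.00000); divide by 6.00000 → v1 = (0.66667, 1.00000, -0.16667)
Gv1 = (-3.50000, 8.83333, -0.83333); divide by 8.83333 → v2 = (-0.39623, 1.00000, -0.09434)
Gv2 = (-0.86792, 6.49057, 3.49057); divide by 6.49057 → v3 = (-0.13372, 1.00000, 0.53779)
Requested entry of v3: 185/344 = 0.5378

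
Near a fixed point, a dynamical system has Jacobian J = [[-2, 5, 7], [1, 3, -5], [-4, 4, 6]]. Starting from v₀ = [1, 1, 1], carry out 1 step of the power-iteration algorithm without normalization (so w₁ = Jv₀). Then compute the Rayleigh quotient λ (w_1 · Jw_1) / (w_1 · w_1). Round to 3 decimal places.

1.058

w1 = Jv₀ = ((-2)·1 + 5·1 + 7·1; 1·1 + 3·1 + (-5)·1; (-4)·1 + 4·1 + 6·1) = (10, -1, 6)
Jw1 = (17, -23, -8)
w1·Jw1 = 10·17 + (-1)·(-23) + 6·(-8) = 145; w1·w1 = 10·10 + (-1)·(-1) + 6·6 = 137
λ ≈ 145/137 = 1.058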